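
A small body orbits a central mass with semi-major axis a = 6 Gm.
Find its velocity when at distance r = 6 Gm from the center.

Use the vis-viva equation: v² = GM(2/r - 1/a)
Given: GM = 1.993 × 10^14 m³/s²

Convert to SI: a = 6 Gm = 6e+09 m; r = 6 Gm = 6e+09 m.
Vis-viva: v = √(GM · (2/r − 1/a)).
2/r − 1/a = 2/6e+09 − 1/6e+09 = 1.66667e-10 m⁻¹.
v = √(1.993e+14 · 1.66667e-10) m/s ≈ 182.3 m/s = 182.3 m/s.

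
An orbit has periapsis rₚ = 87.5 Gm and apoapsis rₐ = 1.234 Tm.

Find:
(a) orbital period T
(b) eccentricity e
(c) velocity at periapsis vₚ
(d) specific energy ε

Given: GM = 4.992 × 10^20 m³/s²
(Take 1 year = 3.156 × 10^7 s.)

Convert to SI: rₚ = 87.5 Gm = 8.75e+10 m; rₐ = 1.234 Tm = 1.234e+12 m.
(a) With a = (rₚ + rₐ)/2 = 6.6075e+11 m, T = 2π √(a³/GM) = 2π √((6.6075e+11)³/4.992e+20) s ≈ 1.51e+08 s
(b) e = (rₐ − rₚ)/(rₐ + rₚ) = (1.234e+12 − 8.75e+10)/(1.234e+12 + 8.75e+10) ≈ 0.8676
(c) With a = (rₚ + rₐ)/2 = 6.6075e+11 m, vₚ = √(GM (2/rₚ − 1/a)) = √(4.992e+20 · (2/8.75e+10 − 1/6.6075e+11)) m/s ≈ 1.032e+05 m/s
(d) With a = (rₚ + rₐ)/2 = 6.6075e+11 m, ε = −GM/(2a) = −4.992e+20/(2 · 6.6075e+11) J/kg ≈ -3.778e+08 J/kg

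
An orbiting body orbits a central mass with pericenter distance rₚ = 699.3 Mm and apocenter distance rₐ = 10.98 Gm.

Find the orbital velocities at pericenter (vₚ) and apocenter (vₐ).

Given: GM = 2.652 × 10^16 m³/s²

Convert to SI: rₚ = 699.3 Mm = 6.993e+08 m; rₐ = 10.98 Gm = 1.098e+10 m.
Use the vis-viva equation v² = GM(2/r − 1/a) with a = (rₚ + rₐ)/2 = (6.993e+08 + 1.098e+10)/2 = 5.83965e+09 m.
vₚ = √(GM · (2/rₚ − 1/a)) = √(2.652e+16 · (2/6.993e+08 − 1/5.83965e+09)) m/s ≈ 8444 m/s = 8.444 km/s.
vₐ = √(GM · (2/rₐ − 1/a)) = √(2.652e+16 · (2/1.098e+10 − 1/5.83965e+09)) m/s ≈ 537.8 m/s = 537.8 m/s.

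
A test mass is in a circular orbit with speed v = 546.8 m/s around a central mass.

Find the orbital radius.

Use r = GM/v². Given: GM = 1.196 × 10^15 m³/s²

For a circular orbit, v² = GM / r, so r = GM / v².
r = 1.196e+15 / (546.8)² m ≈ 4e+09 m = 4 Gm.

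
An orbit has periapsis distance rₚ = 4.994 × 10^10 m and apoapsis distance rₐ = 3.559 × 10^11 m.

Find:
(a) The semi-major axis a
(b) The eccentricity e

(a) a = (rₚ + rₐ) / 2 = (4.994e+10 + 3.559e+11) / 2 ≈ 2.029e+11 m = 2.029 × 10^11 m.
(b) e = (rₐ − rₚ) / (rₐ + rₚ) = (3.559e+11 − 4.994e+10) / (3.559e+11 + 4.994e+10) ≈ 0.7539.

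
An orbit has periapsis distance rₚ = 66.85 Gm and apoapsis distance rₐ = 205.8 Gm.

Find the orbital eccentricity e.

Convert to SI: rₚ = 66.85 Gm = 6.685e+10 m; rₐ = 205.8 Gm = 2.058e+11 m.
e = (rₐ − rₚ) / (rₐ + rₚ).
e = (2.058e+11 − 6.685e+10) / (2.058e+11 + 6.685e+10) = 1.3895e+11 / 2.7265e+11 ≈ 0.5096.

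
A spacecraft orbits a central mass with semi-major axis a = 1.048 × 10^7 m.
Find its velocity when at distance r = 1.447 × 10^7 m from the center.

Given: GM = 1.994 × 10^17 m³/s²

Vis-viva: v = √(GM · (2/r − 1/a)).
2/r − 1/a = 2/1.447e+07 − 1/1.048e+07 = 4.27972e-08 m⁻¹.
v = √(1.994e+17 · 4.27972e-08) m/s ≈ 9.238e+04 m/s = 92.38 km/s.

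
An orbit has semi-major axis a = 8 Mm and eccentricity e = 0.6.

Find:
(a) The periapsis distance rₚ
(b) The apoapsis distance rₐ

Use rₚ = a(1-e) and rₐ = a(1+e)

Convert to SI: a = 8 Mm = 8e+06 m.
(a) rₚ = a(1 − e) = 8e+06 · (1 − 0.6) = 8e+06 · 0.4 ≈ 3.2e+06 m = 3.2 Mm.
(b) rₐ = a(1 + e) = 8e+06 · (1 + 0.6) = 8e+06 · 1.6 ≈ 1.28e+07 m = 12.8 Mm.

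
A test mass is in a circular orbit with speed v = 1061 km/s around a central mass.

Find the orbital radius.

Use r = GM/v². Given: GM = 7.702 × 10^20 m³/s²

Convert to SI: v = 1061 km/s = 1.061e+06 m/s.
For a circular orbit, v² = GM / r, so r = GM / v².
r = 7.702e+20 / (1.061e+06)² m ≈ 6.842e+08 m = 6.842 × 10^8 m.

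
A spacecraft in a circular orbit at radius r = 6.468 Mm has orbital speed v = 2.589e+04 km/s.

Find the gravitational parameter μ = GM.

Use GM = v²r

Convert to SI: r = 6.468 Mm = 6.468e+06 m; v = 2.589e+04 km/s = 2.589e+07 m/s.
For a circular orbit v² = GM/r, so GM = v² · r.
GM = (2.589e+07)² · 6.468e+06 m³/s² ≈ 4.335e+21 m³/s² = 4.335 × 10^21 m³/s².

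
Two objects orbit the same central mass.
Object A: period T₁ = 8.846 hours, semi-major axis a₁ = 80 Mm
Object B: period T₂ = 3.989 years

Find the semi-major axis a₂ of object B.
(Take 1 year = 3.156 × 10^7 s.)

Convert to SI: T₁ = 8.846 hours = 31845.6 s; a₁ = 80 Mm = 8e+07 m; T₂ = 3.989 years = 1.25893e+08 s.
Kepler's third law: (T₁/T₂)² = (a₁/a₂)³ ⇒ a₂ = a₁ · (T₂/T₁)^(2/3).
T₂/T₁ = 1.25893e+08 / 31845.6 = 3953.23.
a₂ = 8e+07 · (3953.23)^(2/3) m ≈ 2e+10 m = 20 Gm.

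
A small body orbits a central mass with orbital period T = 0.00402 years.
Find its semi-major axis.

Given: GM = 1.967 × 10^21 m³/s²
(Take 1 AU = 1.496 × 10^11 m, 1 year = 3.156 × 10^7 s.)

Convert to SI: T = 0.00402 years = 126871 s.
Invert Kepler's third law: a = (GM · T² / (4π²))^(1/3).
Substituting T = 126871 s and GM = 1.967e+21 m³/s²:
a = (1.967e+21 · (126871)² / (4π²))^(1/3) m
a ≈ 9.291e+09 m = 0.0621 AU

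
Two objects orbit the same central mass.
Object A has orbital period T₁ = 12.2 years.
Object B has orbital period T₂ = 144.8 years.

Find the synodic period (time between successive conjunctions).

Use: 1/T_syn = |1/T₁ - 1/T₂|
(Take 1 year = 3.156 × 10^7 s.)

Convert to SI: T₁ = 12.2 years = 3.85032e+08 s; T₂ = 144.8 years = 4.56989e+09 s.
T_syn = |T₁ · T₂ / (T₁ − T₂)|.
T_syn = |3.85032e+08 · 4.56989e+09 / (3.85032e+08 − 4.56989e+09)| s ≈ 4.205e+08 s = 13.32 years.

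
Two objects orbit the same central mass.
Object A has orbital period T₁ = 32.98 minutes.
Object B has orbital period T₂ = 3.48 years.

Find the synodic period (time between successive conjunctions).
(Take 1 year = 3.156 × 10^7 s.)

Convert to SI: T₁ = 32.98 minutes = 1978.8 s; T₂ = 3.48 years = 1.09829e+08 s.
T_syn = |T₁ · T₂ / (T₁ − T₂)|.
T_syn = |1978.8 · 1.09829e+08 / (1978.8 − 1.09829e+08)| s ≈ 1979 s = 32.98 minutes.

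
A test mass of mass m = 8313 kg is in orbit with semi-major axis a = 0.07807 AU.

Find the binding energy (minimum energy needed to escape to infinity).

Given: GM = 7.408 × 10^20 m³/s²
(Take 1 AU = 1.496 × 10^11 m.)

Convert to SI: a = 0.07807 AU = 1.16793e+10 m.
Total orbital energy is E = −GMm/(2a); binding energy is E_bind = −E = GMm/(2a).
E_bind = 7.408e+20 · 8313 / (2 · 1.16793e+10) J ≈ 2.636e+14 J = 263.6 TJ.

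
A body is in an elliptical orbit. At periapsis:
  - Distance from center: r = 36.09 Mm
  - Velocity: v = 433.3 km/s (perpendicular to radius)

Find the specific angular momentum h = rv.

Convert to SI: r = 36.09 Mm = 3.609e+07 m; v = 433.3 km/s = 433300 m/s.
With v perpendicular to r, h = r · v.
h = 3.609e+07 · 433300 m²/s ≈ 1.564e+13 m²/s.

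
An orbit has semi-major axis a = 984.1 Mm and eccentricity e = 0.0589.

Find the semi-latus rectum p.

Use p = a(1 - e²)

Convert to SI: a = 984.1 Mm = 9.841e+08 m.
p = a (1 − e²).
p = 9.841e+08 · (1 − (0.0589)²) = 9.841e+08 · 0.996531 ≈ 9.807e+08 m = 980.7 Mm.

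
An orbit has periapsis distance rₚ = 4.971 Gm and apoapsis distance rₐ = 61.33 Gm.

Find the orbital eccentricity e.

Convert to SI: rₚ = 4.971 Gm = 4.971e+09 m; rₐ = 61.33 Gm = 6.133e+10 m.
e = (rₐ − rₚ) / (rₐ + rₚ).
e = (6.133e+10 − 4.971e+09) / (6.133e+10 + 4.971e+09) = 5.6359e+10 / 6.6301e+10 ≈ 0.85.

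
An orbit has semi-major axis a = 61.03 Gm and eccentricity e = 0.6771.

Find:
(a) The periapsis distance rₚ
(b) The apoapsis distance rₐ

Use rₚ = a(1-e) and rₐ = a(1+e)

Convert to SI: a = 61.03 Gm = 6.103e+10 m.
(a) rₚ = a(1 − e) = 6.103e+10 · (1 − 0.6771) = 6.103e+10 · 0.3229 ≈ 1.971e+10 m = 19.71 Gm.
(b) rₐ = a(1 + e) = 6.103e+10 · (1 + 0.6771) = 6.103e+10 · 1.6771 ≈ 1.024e+11 m = 102.4 Gm.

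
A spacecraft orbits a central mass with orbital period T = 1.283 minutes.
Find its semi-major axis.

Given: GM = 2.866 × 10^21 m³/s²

Convert to SI: T = 1.283 minutes = 76.98 s.
Invert Kepler's third law: a = (GM · T² / (4π²))^(1/3).
Substituting T = 76.98 s and GM = 2.866e+21 m³/s²:
a = (2.866e+21 · (76.98)² / (4π²))^(1/3) m
a ≈ 7.549e+07 m = 7.549 × 10^7 m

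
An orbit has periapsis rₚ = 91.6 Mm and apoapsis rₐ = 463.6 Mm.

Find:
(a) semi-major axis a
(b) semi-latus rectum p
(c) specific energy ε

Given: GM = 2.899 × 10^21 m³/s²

Convert to SI: rₚ = 91.6 Mm = 9.16e+07 m; rₐ = 463.6 Mm = 4.636e+08 m.
(a) a = (rₚ + rₐ)/2 = (9.16e+07 + 4.636e+08)/2 ≈ 2.776e+08 m
(b) From a = (rₚ + rₐ)/2 = 2.776e+08 m and e = (rₐ − rₚ)/(rₐ + rₚ) = 0.670029, p = a(1 − e²) = 2.776e+08 · (1 − (0.670029)²) ≈ 1.53e+08 m
(c) With a = (rₚ + rₐ)/2 = 2.776e+08 m, ε = −GM/(2a) = −2.899e+21/(2 · 2.776e+08) J/kg ≈ -5.222e+12 J/kg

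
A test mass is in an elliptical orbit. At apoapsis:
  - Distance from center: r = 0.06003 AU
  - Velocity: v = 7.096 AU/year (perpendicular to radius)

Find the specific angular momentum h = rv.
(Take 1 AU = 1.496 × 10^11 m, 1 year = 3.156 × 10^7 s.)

Convert to SI: r = 0.06003 AU = 8.98049e+09 m; v = 7.096 AU/year = 33636.3 m/s.
With v perpendicular to r, h = r · v.
h = 8.98049e+09 · 33636.3 m²/s ≈ 3.021e+14 m²/s.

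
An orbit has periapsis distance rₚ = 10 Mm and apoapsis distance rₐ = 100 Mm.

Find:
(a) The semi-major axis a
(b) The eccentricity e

Convert to SI: rₚ = 10 Mm = 1e+07 m; rₐ = 100 Mm = 1e+08 m.
(a) a = (rₚ + rₐ) / 2 = (1e+07 + 1e+08) / 2 ≈ 5.5e+07 m = 55 Mm.
(b) e = (rₐ − rₚ) / (rₐ + rₚ) = (1e+08 − 1e+07) / (1e+08 + 1e+07) ≈ 0.8182.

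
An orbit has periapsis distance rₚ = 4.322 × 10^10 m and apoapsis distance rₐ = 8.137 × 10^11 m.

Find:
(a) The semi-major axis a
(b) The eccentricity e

(a) a = (rₚ + rₐ) / 2 = (4.322e+10 + 8.137e+11) / 2 ≈ 4.285e+11 m = 4.285 × 10^11 m.
(b) e = (rₐ − rₚ) / (rₐ + rₚ) = (8.137e+11 − 4.322e+10) / (8.137e+11 + 4.322e+10) ≈ 0.8991.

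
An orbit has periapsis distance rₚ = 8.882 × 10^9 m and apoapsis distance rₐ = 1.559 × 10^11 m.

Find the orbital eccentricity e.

e = (rₐ − rₚ) / (rₐ + rₚ).
e = (1.559e+11 − 8.882e+09) / (1.559e+11 + 8.882e+09) = 1.47018e+11 / 1.64782e+11 ≈ 0.8922.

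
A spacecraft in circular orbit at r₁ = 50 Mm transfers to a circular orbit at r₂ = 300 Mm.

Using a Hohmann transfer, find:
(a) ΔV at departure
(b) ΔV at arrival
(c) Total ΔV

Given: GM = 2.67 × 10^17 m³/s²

Convert to SI: r₁ = 50 Mm = 5e+07 m; r₂ = 300 Mm = 3e+08 m.
Transfer semi-major axis: a_t = (r₁ + r₂)/2 = (5e+07 + 3e+08)/2 = 1.75e+08 m.
Circular speeds: v₁ = √(GM/r₁) = 73075.3 m/s, v₂ = √(GM/r₂) = 29832.9 m/s.
Transfer speeds (vis-viva v² = GM(2/r − 1/a_t)): v₁ᵗ = 95678 m/s, v₂ᵗ = 15946.3 m/s.
(a) ΔV₁ = |v₁ᵗ − v₁| ≈ 2.26e+04 m/s = 22.6 km/s.
(b) ΔV₂ = |v₂ − v₂ᵗ| ≈ 1.389e+04 m/s = 13.89 km/s.
(c) ΔV_total = ΔV₁ + ΔV₂ ≈ 3.649e+04 m/s = 36.49 km/s.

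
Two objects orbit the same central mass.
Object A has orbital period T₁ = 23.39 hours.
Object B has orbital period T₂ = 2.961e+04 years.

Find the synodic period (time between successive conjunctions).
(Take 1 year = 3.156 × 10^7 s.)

Convert to SI: T₁ = 23.39 hours = 84204 s; T₂ = 2.961e+04 years = 9.34492e+11 s.
T_syn = |T₁ · T₂ / (T₁ − T₂)|.
T_syn = |84204 · 9.34492e+11 / (84204 − 9.34492e+11)| s ≈ 8.42e+04 s = 23.39 hours.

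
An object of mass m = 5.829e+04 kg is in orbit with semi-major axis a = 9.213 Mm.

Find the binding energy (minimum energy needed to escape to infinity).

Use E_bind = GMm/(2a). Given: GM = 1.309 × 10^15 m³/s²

Convert to SI: a = 9.213 Mm = 9.213e+06 m.
Total orbital energy is E = −GMm/(2a); binding energy is E_bind = −E = GMm/(2a).
E_bind = 1.309e+15 · 5.829e+04 / (2 · 9.213e+06) J ≈ 4.141e+12 J = 4.141 TJ.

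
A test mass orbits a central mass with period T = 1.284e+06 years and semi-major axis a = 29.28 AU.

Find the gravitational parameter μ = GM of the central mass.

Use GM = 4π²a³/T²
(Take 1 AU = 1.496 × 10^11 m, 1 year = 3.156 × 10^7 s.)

Convert to SI: T = 1.284e+06 years = 4.0523e+13 s; a = 29.28 AU = 4.38029e+12 m.
GM = 4π² · a³ / T².
GM = 4π² · (4.38029e+12)³ / (4.0523e+13)² m³/s² ≈ 2.021e+12 m³/s² = 2.021 × 10^12 m³/s².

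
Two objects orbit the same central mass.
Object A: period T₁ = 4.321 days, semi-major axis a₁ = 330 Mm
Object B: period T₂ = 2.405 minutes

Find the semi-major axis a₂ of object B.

Convert to SI: T₁ = 4.321 days = 373334 s; a₁ = 330 Mm = 3.3e+08 m; T₂ = 2.405 minutes = 144.3 s.
Kepler's third law: (T₁/T₂)² = (a₁/a₂)³ ⇒ a₂ = a₁ · (T₂/T₁)^(2/3).
T₂/T₁ = 144.3 / 373334 = 0.000386517.
a₂ = 3.3e+08 · (0.000386517)^(2/3) m ≈ 1.751e+06 m = 1.751 Mm.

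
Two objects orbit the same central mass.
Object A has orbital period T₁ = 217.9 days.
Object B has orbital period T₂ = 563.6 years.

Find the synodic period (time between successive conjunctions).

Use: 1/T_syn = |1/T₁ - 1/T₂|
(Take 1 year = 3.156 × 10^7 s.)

Convert to SI: T₁ = 217.9 days = 1.88266e+07 s; T₂ = 563.6 years = 1.77872e+10 s.
T_syn = |T₁ · T₂ / (T₁ − T₂)|.
T_syn = |1.88266e+07 · 1.77872e+10 / (1.88266e+07 − 1.77872e+10)| s ≈ 1.885e+07 s = 218.1 days.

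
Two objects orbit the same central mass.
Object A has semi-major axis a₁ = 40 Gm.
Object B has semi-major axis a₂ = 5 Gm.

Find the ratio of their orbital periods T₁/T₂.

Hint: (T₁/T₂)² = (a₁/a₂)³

Convert to SI: a₁ = 40 Gm = 4e+10 m; a₂ = 5 Gm = 5e+09 m.
From Kepler's third law, (T₁/T₂)² = (a₁/a₂)³, so T₁/T₂ = (a₁/a₂)^(3/2).
a₁/a₂ = 4e+10 / 5e+09 = 8.
T₁/T₂ = (8)^(3/2) ≈ 22.63.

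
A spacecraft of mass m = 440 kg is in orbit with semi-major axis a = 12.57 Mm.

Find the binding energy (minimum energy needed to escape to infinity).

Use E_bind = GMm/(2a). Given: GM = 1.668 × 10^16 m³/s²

Convert to SI: a = 12.57 Mm = 1.257e+07 m.
Total orbital energy is E = −GMm/(2a); binding energy is E_bind = −E = GMm/(2a).
E_bind = 1.668e+16 · 440 / (2 · 1.257e+07) J ≈ 2.919e+11 J = 291.9 GJ.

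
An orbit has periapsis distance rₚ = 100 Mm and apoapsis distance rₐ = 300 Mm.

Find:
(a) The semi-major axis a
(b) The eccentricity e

Convert to SI: rₚ = 100 Mm = 1e+08 m; rₐ = 300 Mm = 3e+08 m.
(a) a = (rₚ + rₐ) / 2 = (1e+08 + 3e+08) / 2 ≈ 2e+08 m = 200 Mm.
(b) e = (rₐ − rₚ) / (rₐ + rₚ) = (3e+08 − 1e+08) / (3e+08 + 1e+08) ≈ 0.5.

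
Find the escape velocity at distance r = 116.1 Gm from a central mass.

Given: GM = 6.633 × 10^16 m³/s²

Convert to SI: r = 116.1 Gm = 1.161e+11 m.
Escape velocity comes from setting total energy to zero: ½v² − GM/r = 0 ⇒ v_esc = √(2GM / r).
v_esc = √(2 · 6.633e+16 / 1.161e+11) m/s ≈ 1069 m/s = 1.069 km/s.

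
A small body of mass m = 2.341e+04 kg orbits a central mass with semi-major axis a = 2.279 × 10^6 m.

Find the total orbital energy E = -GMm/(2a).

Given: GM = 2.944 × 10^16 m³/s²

E = −GMm / (2a).
E = −2.944e+16 · 2.341e+04 / (2 · 2.279e+06) J ≈ -1.512e+14 J = -151.2 TJ.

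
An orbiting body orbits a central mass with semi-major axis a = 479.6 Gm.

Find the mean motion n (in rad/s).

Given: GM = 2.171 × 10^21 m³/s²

Convert to SI: a = 479.6 Gm = 4.796e+11 m.
n = √(GM / a³).
n = √(2.171e+21 / (4.796e+11)³) rad/s ≈ 1.403e-07 rad/s.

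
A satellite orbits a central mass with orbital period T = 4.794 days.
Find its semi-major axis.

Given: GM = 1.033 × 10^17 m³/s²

Convert to SI: T = 4.794 days = 414202 s.
Invert Kepler's third law: a = (GM · T² / (4π²))^(1/3).
Substituting T = 414202 s and GM = 1.033e+17 m³/s²:
a = (1.033e+17 · (414202)² / (4π²))^(1/3) m
a ≈ 7.657e+08 m = 765.7 Mm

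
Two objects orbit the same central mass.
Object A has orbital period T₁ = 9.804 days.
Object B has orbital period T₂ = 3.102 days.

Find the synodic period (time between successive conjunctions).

Convert to SI: T₁ = 9.804 days = 847066 s; T₂ = 3.102 days = 268013 s.
T_syn = |T₁ · T₂ / (T₁ − T₂)|.
T_syn = |847066 · 268013 / (847066 − 268013)| s ≈ 3.921e+05 s = 4.538 days.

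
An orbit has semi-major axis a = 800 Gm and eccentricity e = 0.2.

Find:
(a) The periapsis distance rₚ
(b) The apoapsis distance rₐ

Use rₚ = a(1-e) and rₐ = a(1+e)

Convert to SI: a = 800 Gm = 8e+11 m.
(a) rₚ = a(1 − e) = 8e+11 · (1 − 0.2) = 8e+11 · 0.8 ≈ 6.4e+11 m = 640 Gm.
(b) rₐ = a(1 + e) = 8e+11 · (1 + 0.2) = 8e+11 · 1.2 ≈ 9.6e+11 m = 960 Gm.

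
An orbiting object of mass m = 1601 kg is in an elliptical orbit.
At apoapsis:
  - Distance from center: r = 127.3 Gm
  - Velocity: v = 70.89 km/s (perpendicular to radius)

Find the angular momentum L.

Convert to SI: r = 127.3 Gm = 1.273e+11 m; v = 70.89 km/s = 70890 m/s.
Since v is perpendicular to r, L = m · v · r.
L = 1601 · 70890 · 1.273e+11 kg·m²/s ≈ 1.445e+19 kg·m²/s.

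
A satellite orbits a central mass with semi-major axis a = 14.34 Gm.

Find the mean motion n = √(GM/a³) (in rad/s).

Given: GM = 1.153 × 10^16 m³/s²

Convert to SI: a = 14.34 Gm = 1.434e+10 m.
n = √(GM / a³).
n = √(1.153e+16 / (1.434e+10)³) rad/s ≈ 6.253e-08 rad/s.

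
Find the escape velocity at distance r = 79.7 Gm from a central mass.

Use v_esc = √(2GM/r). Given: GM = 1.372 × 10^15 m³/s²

Convert to SI: r = 79.7 Gm = 7.97e+10 m.
Escape velocity comes from setting total energy to zero: ½v² − GM/r = 0 ⇒ v_esc = √(2GM / r).
v_esc = √(2 · 1.372e+15 / 7.97e+10) m/s ≈ 185.6 m/s = 185.6 m/s.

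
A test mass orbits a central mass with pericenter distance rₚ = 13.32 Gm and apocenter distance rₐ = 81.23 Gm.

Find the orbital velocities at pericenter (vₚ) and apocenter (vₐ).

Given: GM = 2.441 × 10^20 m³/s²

Convert to SI: rₚ = 13.32 Gm = 1.332e+10 m; rₐ = 81.23 Gm = 8.123e+10 m.
Use the vis-viva equation v² = GM(2/r − 1/a) with a = (rₚ + rₐ)/2 = (1.332e+10 + 8.123e+10)/2 = 4.7275e+10 m.
vₚ = √(GM · (2/rₚ − 1/a)) = √(2.441e+20 · (2/1.332e+10 − 1/4.7275e+10)) m/s ≈ 1.774e+05 m/s = 177.4 km/s.
vₐ = √(GM · (2/rₐ − 1/a)) = √(2.441e+20 · (2/8.123e+10 − 1/4.7275e+10)) m/s ≈ 2.91e+04 m/s = 29.1 km/s.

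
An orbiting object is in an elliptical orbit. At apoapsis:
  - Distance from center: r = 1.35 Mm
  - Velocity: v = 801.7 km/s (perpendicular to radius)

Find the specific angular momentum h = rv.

Convert to SI: r = 1.35 Mm = 1.35e+06 m; v = 801.7 km/s = 801700 m/s.
With v perpendicular to r, h = r · v.
h = 1.35e+06 · 801700 m²/s ≈ 1.082e+12 m²/s.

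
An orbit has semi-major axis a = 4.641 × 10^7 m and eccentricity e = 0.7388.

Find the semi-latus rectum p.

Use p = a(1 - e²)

p = a (1 − e²).
p = 4.641e+07 · (1 − (0.7388)²) = 4.641e+07 · 0.454175 ≈ 2.108e+07 m = 2.108 × 10^7 m.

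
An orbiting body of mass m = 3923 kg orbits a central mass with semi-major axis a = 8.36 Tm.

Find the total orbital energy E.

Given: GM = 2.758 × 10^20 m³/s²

Convert to SI: a = 8.36 Tm = 8.36e+12 m.
E = −GMm / (2a).
E = −2.758e+20 · 3923 / (2 · 8.36e+12) J ≈ -6.471e+10 J = -64.71 GJ.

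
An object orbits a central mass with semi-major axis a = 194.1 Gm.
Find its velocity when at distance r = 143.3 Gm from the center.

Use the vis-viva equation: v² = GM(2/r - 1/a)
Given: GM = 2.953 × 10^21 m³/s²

Convert to SI: a = 194.1 Gm = 1.941e+11 m; r = 143.3 Gm = 1.433e+11 m.
Vis-viva: v = √(GM · (2/r − 1/a)).
2/r − 1/a = 2/1.433e+11 − 1/1.941e+11 = 8.80475e-12 m⁻¹.
v = √(2.953e+21 · 8.80475e-12) m/s ≈ 1.612e+05 m/s = 161.2 km/s.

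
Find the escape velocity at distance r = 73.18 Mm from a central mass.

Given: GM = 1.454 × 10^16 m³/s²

Convert to SI: r = 73.18 Mm = 7.318e+07 m.
Escape velocity comes from setting total energy to zero: ½v² − GM/r = 0 ⇒ v_esc = √(2GM / r).
v_esc = √(2 · 1.454e+16 / 7.318e+07) m/s ≈ 1.993e+04 m/s = 19.93 km/s.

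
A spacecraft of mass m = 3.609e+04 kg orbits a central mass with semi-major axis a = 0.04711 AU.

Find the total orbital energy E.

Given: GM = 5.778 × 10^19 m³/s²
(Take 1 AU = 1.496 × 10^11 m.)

Convert to SI: a = 0.04711 AU = 7.04766e+09 m.
E = −GMm / (2a).
E = −5.778e+19 · 3.609e+04 / (2 · 7.04766e+09) J ≈ -1.479e+14 J = -147.9 TJ.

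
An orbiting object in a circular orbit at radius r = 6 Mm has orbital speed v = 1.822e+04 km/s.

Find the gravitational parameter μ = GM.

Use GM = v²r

Convert to SI: r = 6 Mm = 6e+06 m; v = 1.822e+04 km/s = 1.822e+07 m/s.
For a circular orbit v² = GM/r, so GM = v² · r.
GM = (1.822e+07)² · 6e+06 m³/s² ≈ 1.992e+21 m³/s² = 1.992 × 10^21 m³/s².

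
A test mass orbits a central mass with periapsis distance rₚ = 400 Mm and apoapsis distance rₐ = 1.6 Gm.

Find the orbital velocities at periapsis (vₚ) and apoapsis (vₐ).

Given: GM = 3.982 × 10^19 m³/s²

Convert to SI: rₚ = 400 Mm = 4e+08 m; rₐ = 1.6 Gm = 1.6e+09 m.
Use the vis-viva equation v² = GM(2/r − 1/a) with a = (rₚ + rₐ)/2 = (4e+08 + 1.6e+09)/2 = 1e+09 m.
vₚ = √(GM · (2/rₚ − 1/a)) = √(3.982e+19 · (2/4e+08 − 1/1e+09)) m/s ≈ 3.991e+05 m/s = 399.1 km/s.
vₐ = √(GM · (2/rₐ − 1/a)) = √(3.982e+19 · (2/1.6e+09 − 1/1e+09)) m/s ≈ 9.977e+04 m/s = 99.77 km/s.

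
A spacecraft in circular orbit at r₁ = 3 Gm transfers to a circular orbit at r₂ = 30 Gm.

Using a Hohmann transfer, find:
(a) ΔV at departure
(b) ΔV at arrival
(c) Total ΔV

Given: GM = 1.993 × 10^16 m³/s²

Convert to SI: r₁ = 3 Gm = 3e+09 m; r₂ = 30 Gm = 3e+10 m.
Transfer semi-major axis: a_t = (r₁ + r₂)/2 = (3e+09 + 3e+10)/2 = 1.65e+10 m.
Circular speeds: v₁ = √(GM/r₁) = 2577.47 m/s, v₂ = √(GM/r₂) = 815.066 m/s.
Transfer speeds (vis-viva v² = GM(2/r − 1/a_t)): v₁ᵗ = 3475.46 m/s, v₂ᵗ = 347.546 m/s.
(a) ΔV₁ = |v₁ᵗ − v₁| ≈ 898 m/s = 898 m/s.
(b) ΔV₂ = |v₂ − v₂ᵗ| ≈ 467.5 m/s = 467.5 m/s.
(c) ΔV_total = ΔV₁ + ΔV₂ ≈ 1366 m/s = 1.366 km/s.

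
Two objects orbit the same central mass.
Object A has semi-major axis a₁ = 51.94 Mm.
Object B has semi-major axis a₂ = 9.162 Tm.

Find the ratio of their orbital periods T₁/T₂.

Convert to SI: a₁ = 51.94 Mm = 5.194e+07 m; a₂ = 9.162 Tm = 9.162e+12 m.
From Kepler's third law, (T₁/T₂)² = (a₁/a₂)³, so T₁/T₂ = (a₁/a₂)^(3/2).
a₁/a₂ = 5.194e+07 / 9.162e+12 = 5.66907e-06.
T₁/T₂ = (5.66907e-06)^(3/2) ≈ 1.35e-08.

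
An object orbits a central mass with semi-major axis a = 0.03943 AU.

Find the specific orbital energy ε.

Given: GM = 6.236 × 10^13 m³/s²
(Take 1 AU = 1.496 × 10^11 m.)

Convert to SI: a = 0.03943 AU = 5.89873e+09 m.
ε = −GM / (2a).
ε = −6.236e+13 / (2 · 5.89873e+09) J/kg ≈ -5286 J/kg = -5.286 kJ/kg.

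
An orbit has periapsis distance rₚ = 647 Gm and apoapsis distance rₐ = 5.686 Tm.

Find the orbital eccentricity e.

Convert to SI: rₚ = 647 Gm = 6.47e+11 m; rₐ = 5.686 Tm = 5.686e+12 m.
e = (rₐ − rₚ) / (rₐ + rₚ).
e = (5.686e+12 − 6.47e+11) / (5.686e+12 + 6.47e+11) = 5.039e+12 / 6.333e+12 ≈ 0.7957.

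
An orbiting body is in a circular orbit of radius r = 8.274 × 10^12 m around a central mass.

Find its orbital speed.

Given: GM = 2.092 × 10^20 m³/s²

For a circular orbit, gravity supplies the centripetal force, so v = √(GM / r).
v = √(2.092e+20 / 8.274e+12) m/s ≈ 5028 m/s = 5.028 km/s.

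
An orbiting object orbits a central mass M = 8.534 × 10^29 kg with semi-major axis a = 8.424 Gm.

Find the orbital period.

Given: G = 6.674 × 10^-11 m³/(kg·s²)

Convert to SI: a = 8.424 Gm = 8.424e+09 m.
GM = G · M = 6.674e-11 · 8.534e+29 = 5.69559e+19 m³/s².
Kepler's third law: T = 2π √(a³ / GM).
Substituting a = 8.424e+09 m and GM = 5.69559e+19 m³/s²:
T = 2π √((8.424e+09)³ / 5.69559e+19) s
T ≈ 6.437e+05 s = 7.45 days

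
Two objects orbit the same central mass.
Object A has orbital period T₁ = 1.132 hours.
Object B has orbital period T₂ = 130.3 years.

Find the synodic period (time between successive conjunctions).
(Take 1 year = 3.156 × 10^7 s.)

Convert to SI: T₁ = 1.132 hours = 4075.2 s; T₂ = 130.3 years = 4.11227e+09 s.
T_syn = |T₁ · T₂ / (T₁ − T₂)|.
T_syn = |4075.2 · 4.11227e+09 / (4075.2 − 4.11227e+09)| s ≈ 4075 s = 1.132 hours.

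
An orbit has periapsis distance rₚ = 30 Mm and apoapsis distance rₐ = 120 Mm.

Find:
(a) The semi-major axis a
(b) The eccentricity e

Convert to SI: rₚ = 30 Mm = 3e+07 m; rₐ = 120 Mm = 1.2e+08 m.
(a) a = (rₚ + rₐ) / 2 = (3e+07 + 1.2e+08) / 2 ≈ 7.5e+07 m = 75 Mm.
(b) e = (rₐ − rₚ) / (rₐ + rₚ) = (1.2e+08 − 3e+07) / (1.2e+08 + 3e+07) ≈ 0.6.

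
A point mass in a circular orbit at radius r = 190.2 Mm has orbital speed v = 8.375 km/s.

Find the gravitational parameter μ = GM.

Convert to SI: r = 190.2 Mm = 1.902e+08 m; v = 8.375 km/s = 8375 m/s.
For a circular orbit v² = GM/r, so GM = v² · r.
GM = (8375)² · 1.902e+08 m³/s² ≈ 1.334e+16 m³/s² = 1.334 × 10^16 m³/s².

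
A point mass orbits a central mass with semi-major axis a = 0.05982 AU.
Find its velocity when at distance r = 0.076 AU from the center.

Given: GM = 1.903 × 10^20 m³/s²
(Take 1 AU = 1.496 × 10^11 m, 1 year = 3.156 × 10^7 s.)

Convert to SI: a = 0.05982 AU = 8.94907e+09 m; r = 0.076 AU = 1.13696e+10 m.
Vis-viva: v = √(GM · (2/r − 1/a)).
2/r − 1/a = 2/1.13696e+10 − 1/8.94907e+09 = 6.41643e-11 m⁻¹.
v = √(1.903e+20 · 6.41643e-11) m/s ≈ 1.105e+05 m/s = 23.31 AU/year.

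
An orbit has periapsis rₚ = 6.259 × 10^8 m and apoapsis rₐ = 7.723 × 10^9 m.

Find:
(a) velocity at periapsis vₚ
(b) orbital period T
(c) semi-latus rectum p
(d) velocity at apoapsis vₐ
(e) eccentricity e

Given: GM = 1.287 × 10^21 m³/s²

(a) With a = (rₚ + rₐ)/2 = 4.17445e+09 m, vₚ = √(GM (2/rₚ − 1/a)) = √(1.287e+21 · (2/6.259e+08 − 1/4.17445e+09)) m/s ≈ 1.95e+06 m/s
(b) With a = (rₚ + rₐ)/2 = 4.17445e+09 m, T = 2π √(a³/GM) = 2π √((4.17445e+09)³/1.287e+21) s ≈ 4.724e+04 s
(c) From a = (rₚ + rₐ)/2 = 4.17445e+09 m and e = (rₐ − rₚ)/(rₐ + rₚ) = 0.850064, p = a(1 − e²) = 4.17445e+09 · (1 − (0.850064)²) ≈ 1.158e+09 m
(d) With a = (rₚ + rₐ)/2 = 4.17445e+09 m, vₐ = √(GM (2/rₐ − 1/a)) = √(1.287e+21 · (2/7.723e+09 − 1/4.17445e+09)) m/s ≈ 1.581e+05 m/s
(e) e = (rₐ − rₚ)/(rₐ + rₚ) = (7.723e+09 − 6.259e+08)/(7.723e+09 + 6.259e+08) ≈ 0.8501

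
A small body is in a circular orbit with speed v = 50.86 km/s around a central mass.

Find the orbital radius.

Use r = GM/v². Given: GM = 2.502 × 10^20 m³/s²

Convert to SI: v = 50.86 km/s = 50860 m/s.
For a circular orbit, v² = GM / r, so r = GM / v².
r = 2.502e+20 / (50860)² m ≈ 9.672e+10 m = 96.72 Gm.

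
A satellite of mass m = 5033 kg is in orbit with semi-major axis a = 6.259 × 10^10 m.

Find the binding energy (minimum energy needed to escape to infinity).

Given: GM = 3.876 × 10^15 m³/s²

Total orbital energy is E = −GMm/(2a); binding energy is E_bind = −E = GMm/(2a).
E_bind = 3.876e+15 · 5033 / (2 · 6.259e+10) J ≈ 1.558e+08 J = 155.8 MJ.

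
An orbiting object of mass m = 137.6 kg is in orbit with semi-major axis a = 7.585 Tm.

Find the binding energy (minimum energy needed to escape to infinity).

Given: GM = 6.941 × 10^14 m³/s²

Convert to SI: a = 7.585 Tm = 7.585e+12 m.
Total orbital energy is E = −GMm/(2a); binding energy is E_bind = −E = GMm/(2a).
E_bind = 6.941e+14 · 137.6 / (2 · 7.585e+12) J ≈ 6296 J = 6.296 kJ.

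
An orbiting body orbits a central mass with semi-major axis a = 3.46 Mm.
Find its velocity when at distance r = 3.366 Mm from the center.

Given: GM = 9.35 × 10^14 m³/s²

Convert to SI: a = 3.46 Mm = 3.46e+06 m; r = 3.366 Mm = 3.366e+06 m.
Vis-viva: v = √(GM · (2/r − 1/a)).
2/r − 1/a = 2/3.366e+06 − 1/3.46e+06 = 3.0516e-07 m⁻¹.
v = √(9.35e+14 · 3.0516e-07) m/s ≈ 1.689e+04 m/s = 16.89 km/s.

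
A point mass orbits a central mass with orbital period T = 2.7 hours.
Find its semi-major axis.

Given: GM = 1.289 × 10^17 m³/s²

Convert to SI: T = 2.7 hours = 9720 s.
Invert Kepler's third law: a = (GM · T² / (4π²))^(1/3).
Substituting T = 9720 s and GM = 1.289e+17 m³/s²:
a = (1.289e+17 · (9720)² / (4π²))^(1/3) m
a ≈ 6.757e+07 m = 67.57 Mm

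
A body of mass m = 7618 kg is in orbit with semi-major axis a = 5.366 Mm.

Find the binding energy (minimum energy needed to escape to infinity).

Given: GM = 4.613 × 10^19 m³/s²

Convert to SI: a = 5.366 Mm = 5.366e+06 m.
Total orbital energy is E = −GMm/(2a); binding energy is E_bind = −E = GMm/(2a).
E_bind = 4.613e+19 · 7618 / (2 · 5.366e+06) J ≈ 3.274e+16 J = 32.74 PJ.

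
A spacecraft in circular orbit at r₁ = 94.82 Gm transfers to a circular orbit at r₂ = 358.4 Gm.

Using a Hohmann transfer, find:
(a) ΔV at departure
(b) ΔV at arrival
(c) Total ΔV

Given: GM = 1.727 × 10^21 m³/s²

Convert to SI: r₁ = 94.82 Gm = 9.482e+10 m; r₂ = 358.4 Gm = 3.584e+11 m.
Transfer semi-major axis: a_t = (r₁ + r₂)/2 = (9.482e+10 + 3.584e+11)/2 = 2.2661e+11 m.
Circular speeds: v₁ = √(GM/r₁) = 134957 m/s, v₂ = √(GM/r₂) = 69416.4 m/s.
Transfer speeds (vis-viva v² = GM(2/r − 1/a_t)): v₁ᵗ = 169723 m/s, v₂ᵗ = 44902.7 m/s.
(a) ΔV₁ = |v₁ᵗ − v₁| ≈ 3.477e+04 m/s = 34.77 km/s.
(b) ΔV₂ = |v₂ − v₂ᵗ| ≈ 2.451e+04 m/s = 24.51 km/s.
(c) ΔV_total = ΔV₁ + ΔV₂ ≈ 5.928e+04 m/s = 59.28 km/s.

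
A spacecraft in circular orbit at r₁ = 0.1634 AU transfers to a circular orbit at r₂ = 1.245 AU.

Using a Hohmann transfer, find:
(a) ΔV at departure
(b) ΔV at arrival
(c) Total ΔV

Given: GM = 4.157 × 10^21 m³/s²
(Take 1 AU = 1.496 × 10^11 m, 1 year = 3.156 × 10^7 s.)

Convert to SI: r₁ = 0.1634 AU = 2.44446e+10 m; r₂ = 1.245 AU = 1.86252e+11 m.
Transfer semi-major axis: a_t = (r₁ + r₂)/2 = (2.44446e+10 + 1.86252e+11)/2 = 1.05348e+11 m.
Circular speeds: v₁ = √(GM/r₁) = 412381 m/s, v₂ = √(GM/r₂) = 149396 m/s.
Transfer speeds (vis-viva v² = GM(2/r − 1/a_t)): v₁ᵗ = 548321 m/s, v₂ᵗ = 71964.4 m/s.
(a) ΔV₁ = |v₁ᵗ − v₁| ≈ 1.359e+05 m/s = 28.68 AU/year.
(b) ΔV₂ = |v₂ − v₂ᵗ| ≈ 7.743e+04 m/s = 16.34 AU/year.
(c) ΔV_total = ΔV₁ + ΔV₂ ≈ 2.134e+05 m/s = 45.01 AU/year.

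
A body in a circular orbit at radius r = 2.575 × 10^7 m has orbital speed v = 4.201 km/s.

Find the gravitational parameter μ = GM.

Convert to SI: v = 4.201 km/s = 4201 m/s.
For a circular orbit v² = GM/r, so GM = v² · r.
GM = (4201)² · 2.575e+07 m³/s² ≈ 4.544e+14 m³/s² = 4.544 × 10^14 m³/s².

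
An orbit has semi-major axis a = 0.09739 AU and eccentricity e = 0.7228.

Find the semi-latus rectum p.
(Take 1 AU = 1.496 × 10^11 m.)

Convert to SI: a = 0.09739 AU = 1.45695e+10 m.
p = a (1 − e²).
p = 1.45695e+10 · (1 − (0.7228)²) = 1.45695e+10 · 0.47756 ≈ 6.958e+09 m = 0.04651 AU.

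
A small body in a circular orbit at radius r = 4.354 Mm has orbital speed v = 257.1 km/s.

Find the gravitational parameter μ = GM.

Convert to SI: r = 4.354 Mm = 4.354e+06 m; v = 257.1 km/s = 257100 m/s.
For a circular orbit v² = GM/r, so GM = v² · r.
GM = (257100)² · 4.354e+06 m³/s² ≈ 2.878e+17 m³/s² = 2.878 × 10^17 m³/s².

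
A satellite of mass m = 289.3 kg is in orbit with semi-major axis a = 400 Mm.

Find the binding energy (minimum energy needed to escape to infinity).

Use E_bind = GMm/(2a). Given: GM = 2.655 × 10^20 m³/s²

Convert to SI: a = 400 Mm = 4e+08 m.
Total orbital energy is E = −GMm/(2a); binding energy is E_bind = −E = GMm/(2a).
E_bind = 2.655e+20 · 289.3 / (2 · 4e+08) J ≈ 9.601e+13 J = 96.01 TJ.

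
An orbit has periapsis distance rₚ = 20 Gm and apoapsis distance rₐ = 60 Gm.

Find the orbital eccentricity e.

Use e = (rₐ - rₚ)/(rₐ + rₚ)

Convert to SI: rₚ = 20 Gm = 2e+10 m; rₐ = 60 Gm = 6e+10 m.
e = (rₐ − rₚ) / (rₐ + rₚ).
e = (6e+10 − 2e+10) / (6e+10 + 2e+10) = 4e+10 / 8e+10 ≈ 0.5.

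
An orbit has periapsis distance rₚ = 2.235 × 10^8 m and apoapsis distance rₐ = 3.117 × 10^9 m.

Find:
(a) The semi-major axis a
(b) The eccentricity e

(a) a = (rₚ + rₐ) / 2 = (2.235e+08 + 3.117e+09) / 2 ≈ 1.67e+09 m = 1.67 × 10^9 m.
(b) e = (rₐ − rₚ) / (rₐ + rₚ) = (3.117e+09 − 2.235e+08) / (3.117e+09 + 2.235e+08) ≈ 0.8662.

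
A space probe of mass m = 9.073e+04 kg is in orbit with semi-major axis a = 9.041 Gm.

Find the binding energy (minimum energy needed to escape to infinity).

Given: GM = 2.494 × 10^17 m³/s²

Convert to SI: a = 9.041 Gm = 9.041e+09 m.
Total orbital energy is E = −GMm/(2a); binding energy is E_bind = −E = GMm/(2a).
E_bind = 2.494e+17 · 9.073e+04 / (2 · 9.041e+09) J ≈ 1.251e+12 J = 1.251 TJ.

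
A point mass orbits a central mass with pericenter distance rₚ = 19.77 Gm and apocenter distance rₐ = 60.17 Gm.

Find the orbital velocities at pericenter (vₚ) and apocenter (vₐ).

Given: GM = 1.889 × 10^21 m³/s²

Convert to SI: rₚ = 19.77 Gm = 1.977e+10 m; rₐ = 60.17 Gm = 6.017e+10 m.
Use the vis-viva equation v² = GM(2/r − 1/a) with a = (rₚ + rₐ)/2 = (1.977e+10 + 6.017e+10)/2 = 3.997e+10 m.
vₚ = √(GM · (2/rₚ − 1/a)) = √(1.889e+21 · (2/1.977e+10 − 1/3.997e+10)) m/s ≈ 3.793e+05 m/s = 379.3 km/s.
vₐ = √(GM · (2/rₐ − 1/a)) = √(1.889e+21 · (2/6.017e+10 − 1/3.997e+10)) m/s ≈ 1.246e+05 m/s = 124.6 km/s.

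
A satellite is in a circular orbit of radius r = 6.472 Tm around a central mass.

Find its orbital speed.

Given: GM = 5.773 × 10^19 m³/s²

Convert to SI: r = 6.472 Tm = 6.472e+12 m.
For a circular orbit, gravity supplies the centripetal force, so v = √(GM / r).
v = √(5.773e+19 / 6.472e+12) m/s ≈ 2987 m/s = 2.987 km/s.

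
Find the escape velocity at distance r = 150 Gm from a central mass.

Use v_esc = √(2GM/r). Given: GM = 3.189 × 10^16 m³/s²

Convert to SI: r = 150 Gm = 1.5e+11 m.
Escape velocity comes from setting total energy to zero: ½v² − GM/r = 0 ⇒ v_esc = √(2GM / r).
v_esc = √(2 · 3.189e+16 / 1.5e+11) m/s ≈ 652.1 m/s = 652.1 m/s.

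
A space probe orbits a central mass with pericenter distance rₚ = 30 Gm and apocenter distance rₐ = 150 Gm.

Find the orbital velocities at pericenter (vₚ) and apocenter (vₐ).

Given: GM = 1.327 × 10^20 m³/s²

Convert to SI: rₚ = 30 Gm = 3e+10 m; rₐ = 150 Gm = 1.5e+11 m.
Use the vis-viva equation v² = GM(2/r − 1/a) with a = (rₚ + rₐ)/2 = (3e+10 + 1.5e+11)/2 = 9e+10 m.
vₚ = √(GM · (2/rₚ − 1/a)) = √(1.327e+20 · (2/3e+10 − 1/9e+10)) m/s ≈ 8.586e+04 m/s = 85.86 km/s.
vₐ = √(GM · (2/rₐ − 1/a)) = √(1.327e+20 · (2/1.5e+11 − 1/9e+10)) m/s ≈ 1.717e+04 m/s = 17.17 km/s.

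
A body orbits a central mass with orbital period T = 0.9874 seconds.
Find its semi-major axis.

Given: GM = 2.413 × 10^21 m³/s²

Invert Kepler's third law: a = (GM · T² / (4π²))^(1/3).
Substituting T = 0.9874 s and GM = 2.413e+21 m³/s²:
a = (2.413e+21 · (0.9874)² / (4π²))^(1/3) m
a ≈ 3.906e+06 m = 3.906 Mm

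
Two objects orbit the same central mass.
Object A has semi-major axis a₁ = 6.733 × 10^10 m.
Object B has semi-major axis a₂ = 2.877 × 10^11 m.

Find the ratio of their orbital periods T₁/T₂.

From Kepler's third law, (T₁/T₂)² = (a₁/a₂)³, so T₁/T₂ = (a₁/a₂)^(3/2).
a₁/a₂ = 6.733e+10 / 2.877e+11 = 0.234029.
T₁/T₂ = (0.234029)^(3/2) ≈ 0.1132.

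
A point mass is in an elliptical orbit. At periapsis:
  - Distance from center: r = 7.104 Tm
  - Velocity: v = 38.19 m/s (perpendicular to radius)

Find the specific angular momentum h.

Convert to SI: r = 7.104 Tm = 7.104e+12 m.
With v perpendicular to r, h = r · v.
h = 7.104e+12 · 38.19 m²/s ≈ 2.713e+14 m²/s.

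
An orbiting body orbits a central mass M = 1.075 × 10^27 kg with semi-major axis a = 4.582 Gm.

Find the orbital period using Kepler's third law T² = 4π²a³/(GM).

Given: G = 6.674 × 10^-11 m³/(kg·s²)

Convert to SI: a = 4.582 Gm = 4.582e+09 m.
GM = G · M = 6.674e-11 · 1.075e+27 = 7.17455e+16 m³/s².
Kepler's third law: T = 2π √(a³ / GM).
Substituting a = 4.582e+09 m and GM = 7.17455e+16 m³/s²:
T = 2π √((4.582e+09)³ / 7.17455e+16) s
T ≈ 7.276e+06 s = 84.21 days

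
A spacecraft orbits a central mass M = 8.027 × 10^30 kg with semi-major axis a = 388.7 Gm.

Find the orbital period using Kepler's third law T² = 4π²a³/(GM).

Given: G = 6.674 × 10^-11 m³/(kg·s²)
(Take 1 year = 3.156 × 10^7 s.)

Convert to SI: a = 388.7 Gm = 3.887e+11 m.
GM = G · M = 6.674e-11 · 8.027e+30 = 5.35722e+20 m³/s².
Kepler's third law: T = 2π √(a³ / GM).
Substituting a = 3.887e+11 m and GM = 5.35722e+20 m³/s²:
T = 2π √((3.887e+11)³ / 5.35722e+20) s
T ≈ 6.579e+07 s = 2.084 years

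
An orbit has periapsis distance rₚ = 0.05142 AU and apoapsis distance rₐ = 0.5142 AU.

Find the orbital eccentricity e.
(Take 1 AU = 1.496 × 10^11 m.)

Convert to SI: rₚ = 0.05142 AU = 7.69243e+09 m; rₐ = 0.5142 AU = 7.69243e+10 m.
e = (rₐ − rₚ) / (rₐ + rₚ).
e = (7.69243e+10 − 7.69243e+09) / (7.69243e+10 + 7.69243e+09) = 6.92319e+10 / 8.46168e+10 ≈ 0.8182.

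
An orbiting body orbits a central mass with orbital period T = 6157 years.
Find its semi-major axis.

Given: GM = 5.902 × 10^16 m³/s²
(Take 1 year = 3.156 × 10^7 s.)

Convert to SI: T = 6157 years = 1.94315e+11 s.
Invert Kepler's third law: a = (GM · T² / (4π²))^(1/3).
Substituting T = 1.94315e+11 s and GM = 5.902e+16 m³/s²:
a = (5.902e+16 · (1.94315e+11)² / (4π²))^(1/3) m
a ≈ 3.836e+12 m = 3.836 Tm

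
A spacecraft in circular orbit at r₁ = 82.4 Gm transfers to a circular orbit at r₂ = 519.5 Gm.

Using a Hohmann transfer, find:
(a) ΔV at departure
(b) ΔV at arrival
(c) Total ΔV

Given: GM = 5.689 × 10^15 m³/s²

Convert to SI: r₁ = 82.4 Gm = 8.24e+10 m; r₂ = 519.5 Gm = 5.195e+11 m.
Transfer semi-major axis: a_t = (r₁ + r₂)/2 = (8.24e+10 + 5.195e+11)/2 = 3.0095e+11 m.
Circular speeds: v₁ = √(GM/r₁) = 262.757 m/s, v₂ = √(GM/r₂) = 104.647 m/s.
Transfer speeds (vis-viva v² = GM(2/r − 1/a_t)): v₁ᵗ = 345.223 m/s, v₂ᵗ = 54.7572 m/s.
(a) ΔV₁ = |v₁ᵗ − v₁| ≈ 82.47 m/s = 82.47 m/s.
(b) ΔV₂ = |v₂ − v₂ᵗ| ≈ 49.89 m/s = 49.89 m/s.
(c) ΔV_total = ΔV₁ + ΔV₂ ≈ 132.4 m/s = 132.4 m/s.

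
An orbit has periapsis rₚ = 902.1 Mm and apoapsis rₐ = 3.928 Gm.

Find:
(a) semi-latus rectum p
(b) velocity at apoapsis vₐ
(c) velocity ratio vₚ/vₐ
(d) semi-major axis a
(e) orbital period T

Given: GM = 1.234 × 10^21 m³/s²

Convert to SI: rₚ = 902.1 Mm = 9.021e+08 m; rₐ = 3.928 Gm = 3.928e+09 m.
(a) From a = (rₚ + rₐ)/2 = 2.41505e+09 m and e = (rₐ − rₚ)/(rₐ + rₚ) = 0.626467, p = a(1 − e²) = 2.41505e+09 · (1 − (0.626467)²) ≈ 1.467e+09 m
(b) With a = (rₚ + rₐ)/2 = 2.41505e+09 m, vₐ = √(GM (2/rₐ − 1/a)) = √(1.234e+21 · (2/3.928e+09 − 1/2.41505e+09)) m/s ≈ 3.426e+05 m/s
(c) Conservation of angular momentum (rₚvₚ = rₐvₐ) gives vₚ/vₐ = rₐ/rₚ = 3.928e+09/9.021e+08 ≈ 4.354
(d) a = (rₚ + rₐ)/2 = (9.021e+08 + 3.928e+09)/2 ≈ 2.415e+09 m
(e) With a = (rₚ + rₐ)/2 = 2.41505e+09 m, T = 2π √(a³/GM) = 2π √((2.41505e+09)³/1.234e+21) s ≈ 2.123e+04 s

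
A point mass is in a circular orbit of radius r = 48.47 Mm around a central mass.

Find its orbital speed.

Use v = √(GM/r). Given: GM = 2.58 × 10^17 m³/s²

Convert to SI: r = 48.47 Mm = 4.847e+07 m.
For a circular orbit, gravity supplies the centripetal force, so v = √(GM / r).
v = √(2.58e+17 / 4.847e+07) m/s ≈ 7.296e+04 m/s = 72.96 km/s.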